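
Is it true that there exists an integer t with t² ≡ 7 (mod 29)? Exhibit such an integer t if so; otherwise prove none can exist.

t = 23

t = 23 works: 23² = 529, and 529 − 7 = 522 = 18·29.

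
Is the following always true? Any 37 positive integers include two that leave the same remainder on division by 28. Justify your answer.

Yes.

Partition the integers by their residue mod 28; there are 28 classes.
Placing 37 integers into 28 classes, some class receives at least two — say a and b.
So a and b have equal remainders mod 28, which is exactly what was to be shown.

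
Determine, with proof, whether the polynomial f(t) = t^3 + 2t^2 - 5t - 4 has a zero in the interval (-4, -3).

Yes, f has a root in the interval.

f(-4) = -16 and f(-3) = 2, which have opposite signs.
Since f is a polynomial it is continuous on [-4, -3].
By the Intermediate Value Theorem f must vanish at some point of (-4, -3).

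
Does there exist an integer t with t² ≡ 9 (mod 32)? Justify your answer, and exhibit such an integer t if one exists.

t = 29 works: 29² = 841, and 841 − 9 = 832 = 26·32.

t = 29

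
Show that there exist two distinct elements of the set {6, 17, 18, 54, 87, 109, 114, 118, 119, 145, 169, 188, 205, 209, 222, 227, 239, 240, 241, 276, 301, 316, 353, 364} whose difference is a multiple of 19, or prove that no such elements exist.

17 mod 19 = 17 and 169 mod 19 = 17, so 169 − 17 = 152 = 8·19.

17 and 169 are such a pair.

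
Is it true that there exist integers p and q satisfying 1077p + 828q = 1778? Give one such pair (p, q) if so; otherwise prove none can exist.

Any value of 1077p + 828q is a multiple of gcd(1077, 828) = 3.
But 1778 = 3·592 + 2, so 3 ∤ 1778.
So the equation is unsolvable over ℤ.

No such integers exist.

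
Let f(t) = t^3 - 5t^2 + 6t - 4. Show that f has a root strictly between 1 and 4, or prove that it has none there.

f(1) = -2 and f(4) = 4, which have opposite signs.
Since f is a polynomial it is continuous on [1, 4].
By the Intermediate Value Theorem, f takes the value 0 somewhere in the open interval.

Such a root exists.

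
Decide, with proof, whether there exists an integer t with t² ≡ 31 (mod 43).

t = 26 works: 26² = 676, and 676 − 31 = 645 = 15·43.

t = 26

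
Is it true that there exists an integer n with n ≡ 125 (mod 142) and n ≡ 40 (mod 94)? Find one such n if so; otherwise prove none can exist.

No, no such integer exists.

gcd(142, 94) = 2. If n ≡ 125 (mod 142) and n ≡ 40 (mod 94), then n ≡ 125 (mod 2) and n ≡ 40 (mod 2).
However 125 ≡ 1 and 40 ≡ 0 (mod 2), and 1 ≠ 0.
Hence the system has no solution.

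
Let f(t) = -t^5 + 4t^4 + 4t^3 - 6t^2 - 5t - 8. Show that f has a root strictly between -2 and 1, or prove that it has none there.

f(-2) = 42 and f(1) = -12, which have opposite signs.
Since f is a polynomial it is continuous on [-2, 1].
By the Intermediate Value Theorem, f takes the value 0 somewhere in the open interval.

Such a root exists.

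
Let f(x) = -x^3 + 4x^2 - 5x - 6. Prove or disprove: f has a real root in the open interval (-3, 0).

f(-3) = 72 and f(0) = -6, which have opposite signs.
f is continuous everywhere (it is a polynomial), in particular on [-3, 0].
By the Intermediate Value Theorem, f takes the value 0 somewhere in the open interval.

Such a root exists.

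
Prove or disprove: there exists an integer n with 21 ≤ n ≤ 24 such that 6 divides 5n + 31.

At n = 21, 5·21 + 31 = 136 ≡ 4 (mod 6), and each step in n adds 5, giving residues 4, 3, 2, 1 for n = 21, 22, 23, 24.
The residue 0 does not occur, so no n in [21, 24] makes 5n + 31 a multiple of 6.

There is no such integer n in that range.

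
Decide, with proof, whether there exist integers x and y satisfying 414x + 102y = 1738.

There are no such integers.

Both 414 and 102 are divisible by gcd(414, 102) = 6, hence so is any combination 414x + 102y.
But 1738 = 6·289 + 4, so 6 ∤ 1738.
So the equation is unsolvable over ℤ.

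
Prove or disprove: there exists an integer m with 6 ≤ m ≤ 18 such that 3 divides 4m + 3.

At m = 6 we get 4·6 + 3 = 27, and 27 = 3·9.

m = 6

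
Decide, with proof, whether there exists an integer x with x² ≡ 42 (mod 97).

No, no such integer exists.

97 is prime, so by Euler's criterion 42 is a square mod 97 iff 42^((97−1)/2) = 42^48 ≡ 1 (mod 97).
Repeated squaring mod 97: 42^2 = 1764 ≡ 18; 42^4 ≡ 18² = 324 ≡ 33; 42^8 ≡ 33² = 1089 ≡ 22; 42^16 ≡ 22² = 484 ≡ 96; 42^32 ≡ 96² = 9216 ≡ 1.
Since 48 = 32 + 16, 42^48 ≡ 1 · 96; multiplying out mod 97: 1·96 = 96 ≡ 96. Thus 42^48 ≡ 96 ≡ −1 (mod 97).
The value −1 means 42 is a non-residue modulo 97, so x² ≡ 42 (mod 97) is impossible.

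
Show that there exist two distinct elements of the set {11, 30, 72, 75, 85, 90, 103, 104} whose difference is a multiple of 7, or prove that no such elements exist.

The pair (30, 72) works.

Both 30 and 72 leave remainder 2 on division by 7; their difference 42 = 6·7 is a multiple of 7.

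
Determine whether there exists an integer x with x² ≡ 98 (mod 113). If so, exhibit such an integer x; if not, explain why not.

x = 18 works: 18² = 324, and 324 − 98 = 226 = 2·113.

x = 18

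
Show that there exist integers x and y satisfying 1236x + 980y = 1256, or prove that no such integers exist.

gcd(1236, 980) = 4, and 4 divides 1256, so integer solutions exist.
Dividing through by 4 reduces the equation to 309x + 245y = 314.
Euclidean algorithm: 309 = 1·245 + 64, 245 = 3·64 + 53, 64 = 1·53 + 11, 53 = 4·11 + 9, 11 = 1·9 + 2, 9 = 4·2 + 1, 2 = 2·1 + 0.
Working back up the chain: 1 = 9 − 4·2 = 9 − 4·(11 − 1·9) = −4·11 + 5·9 = −4·11 + 5·(53 − 4·11) = 5·53 − 24·11 = 5·53 − 24·(64 − 1·53) = −24·64 + 29·53 = −24·64 + 29·(245 − 3·64) = 29·245 − 111·64 = 29·245 − 111·(309 − 1·245) = −111·309 + 140·245. So 309·(-111) + 245·140 = 1.
Times 314: 309·(-34854) + 245·43960 = 314, so (-34854, 43960) solves it.
Adding 143·245 to x and subtracting 143·309 from y gives the tidier solution (181, -227).
Check: 1236·181 + 980·(-227) = 223716 − 222460 = 1256. ✓

x = 181, y = -227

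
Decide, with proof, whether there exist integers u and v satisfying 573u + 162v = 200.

No such integers exist.

Any value of 573u + 162v is a multiple of gcd(573, 162) = 3.
However 200 leaves remainder 2 on division by 3.
Therefore 573u + 162v = 200 has no solution in integers.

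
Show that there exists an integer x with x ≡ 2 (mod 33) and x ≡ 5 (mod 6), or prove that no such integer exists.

Here gcd(33, 6) = 3, and both 2 and 5 leave remainder 2 mod 3, so the system is consistent.
The integers ≡ 2 (mod 33) are 2, 35, …; their remainders mod 6 are 2, 5, so x = 35 is the first that is ≡ 5 (mod 6).
Check: 35 mod 33 = 2, 35 mod 6 = 5. ✓

x = 35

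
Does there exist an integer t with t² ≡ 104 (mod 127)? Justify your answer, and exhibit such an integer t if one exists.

t = 72

t = 72 works: 72² = 5184, and 5184 − 104 = 5080 = 40·127.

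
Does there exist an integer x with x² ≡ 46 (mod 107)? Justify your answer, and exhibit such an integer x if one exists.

Apply Euler's criterion with the prime 107: 46 is a quadratic residue iff 46^53 ≡ 1 (mod 107), and a non-residue iff it is ≡ −1.
Squaring successively (mod 107): 46^2 = 2116 ≡ 83; 46^4 ≡ 83² = 6889 ≡ 41; 46^8 ≡ 41² = 1681 ≡ 76; 46^16 ≡ 76² = 5776 ≡ 105; 46^32 ≡ 105² = 11025 ≡ 4.
Since 53 = 32 + 16 + 4 + 1, 46^53 ≡ 4 · 105 · 41 · 46; multiplying out mod 107: 4·105 = 420 ≡ 99, then 99·41 = 4059 ≡ 100, then 100·46 = 4600 ≡ 106. Thus 46^53 ≡ 106 ≡ −1 (mod 107).
The value −1 means 46 is a non-residue modulo 107, so x² ≡ 46 (mod 107) is impossible.

No such integer exists.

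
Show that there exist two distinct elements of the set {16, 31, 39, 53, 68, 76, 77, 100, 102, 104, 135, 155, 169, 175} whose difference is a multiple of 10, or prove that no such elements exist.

16 and 76 are such a pair.

16 mod 10 = 6 and 76 mod 10 = 6, so 76 − 16 = 60 = 6·10.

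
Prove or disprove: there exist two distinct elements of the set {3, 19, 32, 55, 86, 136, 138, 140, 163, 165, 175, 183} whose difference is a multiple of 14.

No, no such pair exists.

Residues mod 14: 3↦3, 19↦5, 32↦4, 55↦13, 86↦2, 136↦10, 138↦12, 140↦0, 163↦9, 165↦11, 175↦7, 183↦1.
These 12 residues are pairwise different, hence no difference of two elements is divisible by 14.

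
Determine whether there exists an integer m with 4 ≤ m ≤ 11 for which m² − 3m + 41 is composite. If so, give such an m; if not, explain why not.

At m = 7: 7² − 3·7 + 41 = 69 = 3·23, which is composite.

m = 7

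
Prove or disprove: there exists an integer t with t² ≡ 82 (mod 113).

t = 46 works: 46² = 2116, and 2116 − 82 = 2034 = 18·113.

t = 46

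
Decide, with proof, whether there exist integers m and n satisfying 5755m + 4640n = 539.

No, no such integers exist.

Both 5755 and 4640 are divisible by gcd(5755, 4640) = 5, hence so is any combination 5755m + 4640n.
But 539 is not a multiple of 5 (it leaves remainder 4).
Hence no integers m, n satisfy the equation.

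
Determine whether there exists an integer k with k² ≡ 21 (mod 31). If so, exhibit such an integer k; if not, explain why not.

No, no such integer exists.

Apply Euler's criterion with the prime 31: 21 is a quadratic residue iff 21^15 ≡ 1 (mod 31), and a non-residue iff it is ≡ −1.
Repeated squaring mod 31: 21^2 = 441 ≡ 7; 21^4 ≡ 7² = 49 ≡ 18; 21^8 ≡ 18² = 324 ≡ 14.
Since 15 = 8 + 4 + 2 + 1, 21^15 ≡ 14 · 18 · 7 · 21; multiplying out mod 31: 14·18 = 252 ≡ 4, then 4·7 = 28 ≡ 28, then 28·21 = 588 ≡ 30. Thus 21^15 ≡ 30 ≡ −1 (mod 31).
By Euler's criterion 21 is a quadratic non-residue mod 31: no k satisfies k² ≡ 21 (mod 31).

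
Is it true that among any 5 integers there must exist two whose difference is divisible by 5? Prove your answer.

Try 5 consecutive integers, 14, 15, …, 18. Their remainders mod 5 are 4, 0, 1, 2, 3 — pairwise different, as any 5 ≤ 5 consecutive integers have distinct residues.
The differences between them range over 1, …, 4, none of which is divisible by 5.

No; for instance {14, 15, 16, 17, 18} is a counterexample.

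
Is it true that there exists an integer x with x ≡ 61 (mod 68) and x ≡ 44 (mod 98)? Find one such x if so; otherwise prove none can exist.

No such integer exists.

Reduce both congruences modulo 2, which divides 68 and 98: they say x ≡ 61 (mod 2) and x ≡ 44 (mod 2).
But 61 mod 2 = 1 while 44 mod 2 = 0, a contradiction.
Therefore no such x exists.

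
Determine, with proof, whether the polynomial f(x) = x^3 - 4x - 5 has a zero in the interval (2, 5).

Yes, f has a root in the interval.

f(2) = -5 and f(5) = 100, which have opposite signs.
f is continuous everywhere (it is a polynomial), in particular on [2, 5].
By the Intermediate Value Theorem, f takes the value 0 somewhere in the open interval.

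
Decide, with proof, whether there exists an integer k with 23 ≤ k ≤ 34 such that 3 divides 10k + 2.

Try k = 25: 10·25 + 2 = 252 = 84·3, which is divisible by 3.

k = 25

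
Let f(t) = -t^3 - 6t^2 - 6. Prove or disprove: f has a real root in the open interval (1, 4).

f has no root in that interval.

f(1) = -13 and f(4) = -166, both negative, so a sign-change argument is unavailable; we show f keeps this sign on the whole interval.
Substitute t = 1 + u, where 0 < u < 3 on the interval. Expanding, f(1 + u) = -u^3 - 9u^2 - 15u - 13.
The nonzero coefficients here are all negative, so for u > 0 every term is negative (or zero), and the constant term -13 is strictly negative.
Therefore f(t) < 0 throughout (1, 4), and f has no zero there.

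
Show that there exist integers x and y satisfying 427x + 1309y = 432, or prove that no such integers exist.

No such integers exist.

Any value of 427x + 1309y is a multiple of gcd(427, 1309) = 7.
However 432 leaves remainder 5 on division by 7.
Hence no integers x, y satisfy the equation.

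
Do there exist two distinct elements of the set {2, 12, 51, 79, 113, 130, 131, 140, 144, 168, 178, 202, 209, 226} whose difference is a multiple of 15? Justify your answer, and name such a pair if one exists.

No such pair exists.

Residues mod 15: 2↦2, 12↦12, 51↦6, 79↦4, 113↦8, 130↦10, 131↦11, 140↦5, 144↦9, 168↦3, 178↦13, 202↦7, 209↦14, 226↦1.
No residue repeats among the 14 elements, so no pair has difference ≡ 0 (mod 15).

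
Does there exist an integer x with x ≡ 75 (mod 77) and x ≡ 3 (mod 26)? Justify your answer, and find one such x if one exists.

x = 1615

gcd(77, 26) = 1, so the Chinese Remainder Theorem guarantees exactly one residue class mod 2002 satisfying both.
Any solution of the first congruence is x = 75 + 77t; substituting into the second, 77t ≡ 3 − 75 ≡ 6 (mod 26).
77 ≡ 25 (mod 26), so this reads 25t ≡ 6 (mod 26). Since 25·25 = 625 = 24·26 + 1, the inverse of 25 mod 26 is 25.
Multiplying by 25: t ≡ 25·6 = 150 ≡ 20 (mod 26).
Taking t = 20 gives x = 75 + 77·20 = 1615.
Verify: 1615 = 20·77 + 75 and 1615 = 62·26 + 3. ✓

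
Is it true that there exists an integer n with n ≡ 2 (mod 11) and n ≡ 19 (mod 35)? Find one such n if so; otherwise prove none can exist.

n = 299

gcd(11, 35) = 1, so the Chinese Remainder Theorem guarantees exactly one residue class mod 385 satisfying both.
Write n = 2 + 11t and require 2 + 11t ≡ 19 (mod 35), i.e. 11t ≡ 17 (mod 35).
Invert 11 mod 35 by the Euclidean algorithm: 35 = 3·11 + 2, 11 = 5·2 + 1, 2 = 2·1 + 0; back-substituting, 1 = 11 − 5·2 = 11 − 5·(35 − 3·11) = −5·35 + 16·11. Hence 11·16 ≡ 1, so 11⁻¹ ≡ 16 (mod 35).
Multiplying by 16: t ≡ 16·17 = 272 ≡ 27 (mod 35).
With t = 27: n = 2 + 11·27 = 299.
Indeed 299 ≡ 2 (mod 11) and 299 ≡ 19 (mod 35).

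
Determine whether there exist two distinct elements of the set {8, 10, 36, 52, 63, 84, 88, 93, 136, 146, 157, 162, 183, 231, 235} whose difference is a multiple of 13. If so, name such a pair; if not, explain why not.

Yes: 10 and 36.

Reduce each element mod 13: 8↦8, 10↦10, 36↦10, 52↦0, 63↦11, 84↦6, 88↦10, 93↦2, 136↦6, 146↦3, 157↦1, 162↦6, 183↦1, 231↦10, 235↦1. The residue 10 repeats (at 10 and 36), and 36 − 10 = 26 = 2·13.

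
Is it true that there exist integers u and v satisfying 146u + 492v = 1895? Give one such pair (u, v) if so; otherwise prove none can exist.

gcd(146, 492) = 2, so every integer of the form 146u + 492v is a multiple of 2.
However 1895 leaves remainder 1 on division by 2.
Hence no integers u, v satisfy the equation.

No, no such integers exist.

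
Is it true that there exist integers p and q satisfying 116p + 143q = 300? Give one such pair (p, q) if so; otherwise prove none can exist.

116 and 143 are coprime, so 116p + 143q ranges over all of ℤ.
Euclidean algorithm: 143 = 1·116 + 27, 116 = 4·27 + 8, 27 = 3·8 + 3, 8 = 2·3 + 2, 3 = 1·2 + 1, 2 = 2·1 + 0.
Back-substituting, 1 = 3 − 1·2 = 3 − (8 − 2·3) = −8 + 3·3 = −8 + 3·(27 − 3·8) = 3·27 − 10·8 = 3·27 − 10·(116 − 4·27) = −10·116 + 43·27 = −10·116 + 43·(143 − 1·116) = 43·143 − 53·116; that is, 116·(-53) + 143·43 = 1.
Scaling by 300 gives the particular solution (p, q) = (-15900, 12900).
Shifting by a multiple of (143, −116) keeps it a solution: p = -15900 + 112·143 = 116, q = 12900 − 112·116 = -92.
Indeed 116·116 + 143·(-92) = 13456 − 13156 = 300.

p = 116, q = -92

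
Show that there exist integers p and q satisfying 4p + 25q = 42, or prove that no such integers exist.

4 and 25 are coprime, so 4p + 25q ranges over all of ℤ.
Dividing repeatedly: 25 = 6·4 + 1, 4 = 4·1 + 0.
Back-substituting, 1 = 25 − 6·4; that is, 4·(-6) + 25·1 = 1.
Scaling by 42 gives the particular solution (p, q) = (-252, 42).
The general solution is p = -252 + 25k, q = 42 − 4k; taking k = 11 gives the smaller pair p = 23, q = -2.
Check: 4·23 + 25·(-2) = 92 − 50 = 42. ✓

p = 23, q = -2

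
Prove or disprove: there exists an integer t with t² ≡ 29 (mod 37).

Apply Euler's criterion with the prime 37: 29 is a quadratic residue iff 29^18 ≡ 1 (mod 37), and a non-residue iff it is ≡ −1.
Squaring successively (mod 37): 29^2 = 841 ≡ 27; 29^4 ≡ 27² = 729 ≡ 26; 29^8 ≡ 26² = 676 ≡ 10; 29^16 ≡ 10² = 100 ≡ 26.
Since 18 = 16 + 2, 29^18 ≡ 26 · 27; multiplying out mod 37: 26·27 = 702 ≡ 36. Thus 29^18 ≡ 36 ≡ −1 (mod 37).
The value −1 means 29 is a non-residue modulo 37, so t² ≡ 29 (mod 37) is impossible.

There is no such integer.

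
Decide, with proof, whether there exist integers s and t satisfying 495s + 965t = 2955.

gcd(495, 965) = 5, and 5 divides 2955, so integer solutions exist.
Dividing through by 5 reduces the equation to 99s + 193t = 591.
Euclidean algorithm: 193 = 1·99 + 94, 99 = 1·94 + 5, 94 = 18·5 + 4, 5 = 1·4 + 1, 4 = 4·1 + 0.
Unwinding: 1 = 5 − 1·4 = 5 − (94 − 18·5) = −94 + 19·5 = −94 + 19·(99 − 1·94) = 19·99 − 20·94 = 19·99 − 20·(193 − 1·99) = −20·193 + 39·99, i.e. 99·39 + 193·(-20) = 1.
Multiplying through by 591: s = 39·591 = 23049, t = (-20)·591 = -11820 is a solution.
Subtracting 119·193 from s and adding 119·99 to t gives the tidier solution (82, -39).
Check: 495·82 + 965·(-39) = 40590 − 37635 = 2955. ✓

s = 82, t = -39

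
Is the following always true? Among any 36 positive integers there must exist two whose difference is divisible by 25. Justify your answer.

There are exactly 25 possible remainders on division by 25.
Placing 36 integers into 25 classes, some class receives at least two — say a and b.
Their difference a − b is then a multiple of 25.

True.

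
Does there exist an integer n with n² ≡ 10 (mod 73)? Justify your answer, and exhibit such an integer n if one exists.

No such integer exists.

Apply Euler's criterion with the prime 73: 10 is a quadratic residue iff 10^36 ≡ 1 (mod 73), and a non-residue iff it is ≡ −1.
Repeated squaring mod 73: 10^2 = 100 ≡ 27; 10^4 ≡ 27² = 729 ≡ 72; 10^8 ≡ 72² = 5184 ≡ 1; 10^16 ≡ 1² = 1 ≡ 1; 10^32 ≡ 1² = 1 ≡ 1.
Since 36 = 32 + 4, 10^36 ≡ 1 · 72; multiplying out mod 73: 1·72 = 72 ≡ 72. Thus 10^36 ≡ 72 ≡ −1 (mod 73).
The value −1 means 10 is a non-residue modulo 73, so n² ≡ 10 (mod 73) is impossible.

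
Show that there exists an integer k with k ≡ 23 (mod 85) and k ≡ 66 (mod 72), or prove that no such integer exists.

k = 2658

The moduli 85 and 72 are coprime, so by the Chinese Remainder Theorem a unique solution modulo 6120 exists.
Any solution of the first congruence is k = 23 + 85t; substituting into the second, 85t ≡ 66 − 23 ≡ 43 (mod 72).
85 ≡ 13 (mod 72), so this reads 13t ≡ 43 (mod 72). Note 13·61 = 793 ≡ 1 (mod 72) (as 793 − 1 = 11·72), so 13⁻¹ ≡ 61.
Multiplying by 61: t ≡ 61·43 = 2623 ≡ 31 (mod 72).
With t = 31: k = 23 + 85·31 = 2658.
Verify: 2658 = 31·85 + 23 and 2658 = 36·72 + 66. ✓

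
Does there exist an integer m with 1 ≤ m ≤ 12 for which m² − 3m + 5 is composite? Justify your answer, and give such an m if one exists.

m = 4

At m = 4: 4² − 3·4 + 5 = 9 = 3·3, which is composite.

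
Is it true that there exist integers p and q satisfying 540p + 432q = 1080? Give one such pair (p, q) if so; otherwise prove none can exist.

p = 2, q = 0

Since gcd(540, 432) = 108 and 1080 = 108·10, Bézout's identity guarantees a solution.
Dividing through by 108 reduces the equation to 5p + 4q = 10.
Run the Euclidean algorithm on 5 and 4: 5 = 1·4 + 1, 4 = 4·1 + 0.
Working back up the chain: 1 = 5 − 1·4. So 5·1 + 4·(-1) = 1.
Scaling by 10 gives the particular solution (p, q) = (10, -10).
Shifting by a multiple of (4, −5) keeps it a solution: p = 10 − 2·4 = 2, q = -10 + 2·5 = 0.
Check: 540·2 + 432·0 = 1080 + 0 = 1080. ✓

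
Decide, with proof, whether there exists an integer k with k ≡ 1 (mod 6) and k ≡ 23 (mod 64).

k = 151

Here gcd(6, 64) = 2, and both 1 and 23 leave remainder 1 mod 2, so the system is consistent.
Put k = 1 + 6t, so we need 6t ≡ 22 (mod 64), equivalently (divide by 2) 3t ≡ 11 (mod 32).
Since 3·11 = 33 = 1·32 + 1, the inverse of 3 mod 32 is 11.
Therefore t ≡ 11·11 = 121 ≡ 25 (mod 32).
Then k = 1 + 6·25 = 151.
Check: 151 mod 6 = 1, 151 mod 64 = 23. ✓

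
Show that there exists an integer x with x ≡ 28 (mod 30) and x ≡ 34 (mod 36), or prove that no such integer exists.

x = 178

The moduli are not coprime: gcd(30, 36) = 6. Compatibility requires 6 ∣ (34 − 28) = 6, which holds, so solutions exist.
List candidates x ≡ 28 (mod 30): 28, 58, 88, 118, 148, 178. Modulo 36 these are 28, 22, 16, 10, 4, 34; 178 gives 34 as required.
Indeed 178 ≡ 28 (mod 30) and 178 ≡ 34 (mod 36).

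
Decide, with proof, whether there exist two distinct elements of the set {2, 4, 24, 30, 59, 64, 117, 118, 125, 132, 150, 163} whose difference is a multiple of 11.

Yes: 2 and 24.

Both 2 and 24 leave remainder 2 on division by 11; their difference 22 = 2·11 is a multiple of 11.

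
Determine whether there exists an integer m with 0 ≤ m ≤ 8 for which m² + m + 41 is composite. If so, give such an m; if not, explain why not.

The values for m = 0, 1, …, 8 are 41, 43, 47, 53, 61, 71, 83, 97, 113, and each of these is prime.
So no value in the range makes the expression composite.

There is no such integer m in that range.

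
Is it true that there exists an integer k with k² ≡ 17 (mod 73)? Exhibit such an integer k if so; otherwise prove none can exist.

73 is prime, so by Euler's criterion 17 is a square mod 73 iff 17^((73−1)/2) = 17^36 ≡ 1 (mod 73).
Repeated squaring mod 73: 17^2 = 289 ≡ 70; 17^4 ≡ 70² = 4900 ≡ 9; 17^8 ≡ 9² = 81 ≡ 8; 17^16 ≡ 8² = 64 ≡ 64; 17^32 ≡ 64² = 4096 ≡ 8.
Since 36 = 32 + 4, 17^36 ≡ 8 · 9; multiplying out mod 73: 8·9 = 72 ≡ 72. Thus 17^36 ≡ 72 ≡ −1 (mod 73).
By Euler's criterion 17 is a quadratic non-residue mod 73: no k satisfies k² ≡ 17 (mod 73).

No, no such integer exists.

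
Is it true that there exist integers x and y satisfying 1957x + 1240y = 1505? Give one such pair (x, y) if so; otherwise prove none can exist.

x = 725, y = -1143

Since gcd(1957, 1240) = 1, every integer is an integer combination of 1957 and 1240.
Euclidean algorithm: 1957 = 1·1240 + 717, 1240 = 1·717 + 523, 717 = 1·523 + 194, 523 = 2·194 + 135, 194 = 1·135 + 59, 135 = 2·59 + 17, 59 = 3·17 + 8, 17 = 2·8 + 1, 8 = 8·1 + 0.
Back-substituting, 1 = 17 − 2·8 = 17 − 2·(59 − 3·17) = −2·59 + 7·17 = −2·59 + 7·(135 − 2·59) = 7·135 − 16·59 = 7·135 − 16·(194 − 1·135) = −16·194 + 23·135 = −16·194 + 23·(523 − 2·194) = 23·523 − 62·194 = 23·523 − 62·(717 − 1·523) = −62·717 + 85·523 = −62·717 + 85·(1240 − 1·717) = 85·1240 − 147·717 = 85·1240 − 147·(1957 − 1·1240) = −147·1957 + 232·1240; that is, 1957·(-147) + 1240·232 = 1.
Times 1505: 1957·(-221235) + 1240·349160 = 1505, so (-221235, 349160) solves it.
The general solution is x = -221235 + 1240k, y = 349160 − 1957k; taking k = 179 gives the smaller pair x = 725, y = -1143.
Check: 1957·725 + 1240·(-1143) = 1418825 − 1417320 = 1505. ✓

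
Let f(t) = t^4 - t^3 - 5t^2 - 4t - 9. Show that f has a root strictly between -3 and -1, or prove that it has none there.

f(-3) = 66 and f(-1) = -8, which have opposite signs.
As a polynomial, f is continuous on every closed interval.
By the Intermediate Value Theorem f must vanish at some point of (-3, -1).

Such a root exists.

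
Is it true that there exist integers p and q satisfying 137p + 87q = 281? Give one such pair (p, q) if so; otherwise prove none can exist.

p = 70, q = -107

137 and 87 are coprime, so 137p + 87q ranges over all of ℤ.
Dividing repeatedly: 137 = 1·87 + 50, 87 = 1·50 + 37, 50 = 1·37 + 13, 37 = 2·13 + 11, 13 = 1·11 + 2, 11 = 5·2 + 1, 2 = 2·1 + 0.
Working back up the chain: 1 = 11 − 5·2 = 11 − 5·(13 − 1·11) = −5·13 + 6·11 = −5·13 + 6·(37 − 2·13) = 6·37 − 17·13 = 6·37 − 17·(50 − 1·37) = −17·50 + 23·37 = −17·50 + 23·(87 − 1·50) = 23·87 − 40·50 = 23·87 − 40·(137 − 1·87) = −40·137 + 63·87. So 137·(-40) + 87·63 = 1.
Scaling by 281 gives the particular solution (p, q) = (-11240, 17703).
The general solution is p = -11240 + 87k, q = 17703 − 137k; taking k = 130 gives the smaller pair p = 70, q = -107.
Indeed 137·70 + 87·(-107) = 9590 − 9309 = 281.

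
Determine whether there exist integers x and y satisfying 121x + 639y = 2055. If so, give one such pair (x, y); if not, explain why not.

x = 318, y = -57

Since gcd(121, 639) = 1, every integer is an integer combination of 121 and 639.
Dividing repeatedly: 639 = 5·121 + 34, 121 = 3·34 + 19, 34 = 1·19 + 15, 19 = 1·15 + 4, 15 = 3·4 + 3, 4 = 1·3 + 1, 3 = 3·1 + 0.
Back-substituting, 1 = 4 − 1·3 = 4 − (15 − 3·4) = −15 + 4·4 = −15 + 4·(19 − 1·15) = 4·19 − 5·15 = 4·19 − 5·(34 − 1·19) = −5·34 + 9·19 = −5·34 + 9·(121 − 3·34) = 9·121 − 32·34 = 9·121 − 32·(639 − 5·121) = −32·639 + 169·121; that is, 121·169 + 639·(-32) = 1.
Times 2055: 121·347295 + 639·(-65760) = 2055, so (347295, -65760) solves it.
The general solution is x = 347295 + 639k, y = -65760 − 121k; taking k = -543 gives the smaller pair x = 318, y = -57.
Check: 121·318 + 639·(-57) = 38478 − 36423 = 2055. ✓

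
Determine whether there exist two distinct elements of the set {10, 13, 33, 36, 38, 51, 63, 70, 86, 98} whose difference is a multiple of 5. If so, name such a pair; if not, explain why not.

10 mod 5 = 0 and 70 mod 5 = 0, so 70 − 10 = 60 = 12·5.

10 and 70 are such a pair.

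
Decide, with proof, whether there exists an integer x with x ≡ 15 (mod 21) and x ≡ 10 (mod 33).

There is no such integer.

Reduce both congruences modulo 3, which divides 21 and 33: they say x ≡ 15 (mod 3) and x ≡ 10 (mod 3).
However 15 ≡ 0 and 10 ≡ 1 (mod 3), and 0 ≠ 1.
Therefore no such x exists.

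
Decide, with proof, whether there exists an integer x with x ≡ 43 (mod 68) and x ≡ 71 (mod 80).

x = 791

gcd(68, 80) = 4. A simultaneous solution exists iff 43 ≡ 71 (mod 4); here 43 mod 4 = 3 = 71 mod 4, so it does.
Put x = 43 + 68t, so we need 68t ≡ 28 (mod 80), equivalently (divide by 4) 17t ≡ 7 (mod 20).
Since 17·13 = 221 = 11·20 + 1, the inverse of 17 mod 20 is 13.
Multiplying by 13: t ≡ 13·7 = 91 ≡ 11 (mod 20).
Then x = 43 + 68·11 = 791.
Check: 791 mod 68 = 43, 791 mod 80 = 71. ✓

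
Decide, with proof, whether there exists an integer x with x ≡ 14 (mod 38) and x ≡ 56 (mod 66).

Here gcd(38, 66) = 2, and both 14 and 56 leave remainder 0 mod 2, so the system is consistent.
Write x = 14 + 38t. Then 38t ≡ 56 − 14 ≡ 42 (mod 66); dividing through by 2 gives 19t ≡ 21 (mod 33).
To invert 19 modulo 33: 33 = 1·19 + 14, 19 = 1·14 + 5, 14 = 2·5 + 4, 5 = 1·4 + 1, 4 = 4·1 + 0, and unwinding, 1 = 5 − 1·4 = 5 − (14 − 2·5) = −14 + 3·5 = −14 + 3·(19 − 1·14) = 3·19 − 4·14 = 3·19 − 4·(33 − 1·19) = −4·33 + 7·19. Thus 19⁻¹ ≡ 7 (mod 33).
Therefore t ≡ 7·21 = 147 ≡ 15 (mod 33).
Then x = 14 + 38·15 = 584.
Check: 584 mod 38 = 14, 584 mod 66 = 56. ✓

x = 584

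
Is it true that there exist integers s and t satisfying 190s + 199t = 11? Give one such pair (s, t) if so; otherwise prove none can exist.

s = 43, t = -41

190 and 199 are coprime, so 190s + 199t ranges over all of ℤ.
Run the Euclidean algorithm on 199 and 190: 199 = 1·190 + 9, 190 = 21·9 + 1, 9 = 9·1 + 0.
Back-substituting, 1 = 190 − 21·9 = 190 − 21·(199 − 1·190) = −21·199 + 22·190; that is, 190·22 + 199·(-21) = 1.
Multiplying through by 11: s = 22·11 = 242, t = (-21)·11 = -231 is a solution.
Subtracting 1·199 from s and adding 1·190 to t gives the tidier solution (43, -41).
Indeed 190·43 + 199·(-41) = 8170 − 8159 = 11.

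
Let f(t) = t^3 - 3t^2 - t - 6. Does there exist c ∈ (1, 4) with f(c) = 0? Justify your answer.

Yes, such a c exists.

f(1) = -9 and f(4) = 6, which have opposite signs.
As a polynomial, f is continuous on every closed interval.
So by the Intermediate Value Theorem there is a c strictly between 1 and 4 with f(c) = 0.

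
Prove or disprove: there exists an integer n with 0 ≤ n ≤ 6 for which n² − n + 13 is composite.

n = 2

At n = 2: 2² − 2 + 13 = 15 = 3·5, which is composite.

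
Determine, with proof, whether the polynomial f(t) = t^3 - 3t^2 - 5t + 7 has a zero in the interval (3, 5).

Yes, f has a root in the interval.

f(3) = -8 and f(5) = 32, which have opposite signs.
f is continuous everywhere (it is a polynomial), in particular on [3, 5].
By the Intermediate Value Theorem f must vanish at some point of (3, 5).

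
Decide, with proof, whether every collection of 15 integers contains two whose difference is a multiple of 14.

There are exactly 14 possible remainders on division by 14.
Since 15 > 14, two of the 15 integers must share a residue class by the pigeonhole principle; call them a and b.
Their difference a − b is then a multiple of 14.

Yes.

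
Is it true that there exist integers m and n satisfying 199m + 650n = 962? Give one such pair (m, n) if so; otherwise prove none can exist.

Since gcd(199, 650) = 1, every integer is an integer combination of 199 and 650.
Dividing repeatedly: 650 = 3·199 + 53, 199 = 3·53 + 40, 53 = 1·40 + 13, 40 = 3·13 + 1, 13 = 13·1 + 0.
Back-substituting, 1 = 40 − 3·13 = 40 − 3·(53 − 1·40) = −3·53 + 4·40 = −3·53 + 4·(199 − 3·53) = 4·199 − 15·53 = 4·199 − 15·(650 − 3·199) = −15·650 + 49·199; that is, 199·49 + 650·(-15) = 1.
Times 962: 199·47138 + 650·(-14430) = 962, so (47138, -14430) solves it.
The general solution is m = 47138 + 650k, n = -14430 − 199k; taking k = -72 gives the smaller pair m = 338, n = -102.
Check: 199·338 + 650·(-102) = 67262 − 66300 = 962. ✓

m = 338, n = -102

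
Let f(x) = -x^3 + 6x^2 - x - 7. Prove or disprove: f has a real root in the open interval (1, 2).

Yes, f has a root in the interval.

f(1) = -3 and f(2) = 7, which have opposite signs.
f is continuous everywhere (it is a polynomial), in particular on [1, 2].
By the Intermediate Value Theorem, f takes the value 0 somewhere in the open interval.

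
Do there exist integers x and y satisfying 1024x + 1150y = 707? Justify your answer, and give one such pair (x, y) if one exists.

Any value of 1024x + 1150y is a multiple of gcd(1024, 1150) = 2.
But 707 is not a multiple of 2 (it leaves remainder 1).
Therefore 1024x + 1150y = 707 has no solution in integers.

No, no such integers exist.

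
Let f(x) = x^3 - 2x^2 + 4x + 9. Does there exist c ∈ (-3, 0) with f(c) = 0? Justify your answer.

f(-3) = -48 and f(0) = 9, which have opposite signs.
Since f is a polynomial it is continuous on [-3, 0].
The Intermediate Value Theorem then guarantees some c ∈ (-3, 0) with f(c) = 0.

Yes, such a c exists.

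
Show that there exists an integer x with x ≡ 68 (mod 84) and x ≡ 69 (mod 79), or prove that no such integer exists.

Since 84 and 79 share no common factor, CRT says the pair of congruences has a solution (unique mod 6636).
Write x = 68 + 84t and require 68 + 84t ≡ 69 (mod 79), i.e. 84t ≡ 1 (mod 79).
84 ≡ 5 (mod 79), so this reads 5t ≡ 1 (mod 79). Invert 5 mod 79 by the Euclidean algorithm: 79 = 15·5 + 4, 5 = 1·4 + 1, 4 = 4·1 + 0; back-substituting, 1 = 5 − 1·4 = 5 − (79 − 15·5) = −79 + 16·5. Hence 5·16 ≡ 1, so 5⁻¹ ≡ 16 (mod 79).
Multiplying by 16: t ≡ 16·1 = 16 (mod 79).
With t = 16: x = 68 + 84·16 = 1412.
Indeed 1412 ≡ 68 (mod 84) and 1412 ≡ 69 (mod 79).

x = 1412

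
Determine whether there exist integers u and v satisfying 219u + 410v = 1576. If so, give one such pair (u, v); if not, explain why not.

219 and 410 are coprime, so 219u + 410v ranges over all of ℤ.
Dividing repeatedly: 410 = 1·219 + 191, 219 = 1·191 + 28, 191 = 6·28 + 23, 28 = 1·23 + 5, 23 = 4·5 + 3, 5 = 1·3 + 2, 3 = 1·2 + 1, 2 = 2·1 + 0.
Working back up the chain: 1 = 3 − 1·2 = 3 − (5 − 1·3) = −5 + 2·3 = −5 + 2·(23 − 4·5) = 2·23 − 9·5 = 2·23 − 9·(28 − 1·23) = −9·28 + 11·23 = −9·28 + 11·(191 − 6·28) = 11·191 − 75·28 = 11·191 − 75·(219 − 1·191) = −75·219 + 86·191 = −75·219 + 86·(410 − 1·219) = 86·410 − 161·219. So 219·(-161) + 410·86 = 1.
Multiplying through by 1576: u = (-161)·1576 = -253736, v = 86·1576 = 135536 is a solution.
The general solution is u = -253736 + 410k, v = 135536 − 219k; taking k = 619 gives the smaller pair u = 54, v = -25.
Check: 219·54 + 410·(-25) = 11826 − 10250 = 1576. ✓

u = 54, v = -25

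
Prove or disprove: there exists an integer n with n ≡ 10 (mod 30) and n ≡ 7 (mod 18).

There is no such integer.

Reduce both congruences modulo 6, which divides 30 and 18: they say n ≡ 10 (mod 6) and n ≡ 7 (mod 6).
These are incompatible: 10 − 7 = 3 is not divisible by 6.
So no integer satisfies both congruences.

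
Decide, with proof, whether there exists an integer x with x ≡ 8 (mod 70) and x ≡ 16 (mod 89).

x = 1618

gcd(70, 89) = 1, so the Chinese Remainder Theorem guarantees exactly one residue class mod 6230 satisfying both.
Any solution of the first congruence is x = 8 + 70t; substituting into the second, 70t ≡ 16 − 8 ≡ 8 (mod 89).
Invert 70 mod 89 by the Euclidean algorithm: 89 = 1·70 + 19, 70 = 3·19 + 13, 19 = 1·13 + 6, 13 = 2·6 + 1, 6 = 6·1 + 0; back-substituting, 1 = 13 − 2·6 = 13 − 2·(19 − 1·13) = −2·19 + 3·13 = −2·19 + 3·(70 − 3·19) = 3·70 − 11·19 = 3·70 − 11·(89 − 1·70) = −11·89 + 14·70. Hence 70·14 ≡ 1, so 70⁻¹ ≡ 14 (mod 89).
Therefore t ≡ 14·8 = 112 ≡ 23 (mod 89).
With t = 23: x = 8 + 70·23 = 1618.
Indeed 1618 ≡ 8 (mod 70) and 1618 ≡ 16 (mod 89).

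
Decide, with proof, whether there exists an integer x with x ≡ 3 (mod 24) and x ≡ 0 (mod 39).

x = 195

gcd(24, 39) = 3. A simultaneous solution exists iff 3 ≡ 0 (mod 3); here 3 mod 3 = 0 = 0 mod 3, so it does.
Write x = 3 + 24t. Then 24t ≡ 0 − 3 ≡ 36 (mod 39); dividing through by 3 gives 8t ≡ 12 (mod 13).
To invert 8 modulo 13: 13 = 1·8 + 5, 8 = 1·5 + 3, 5 = 1·3 + 2, 3 = 1·2 + 1, 2 = 2·1 + 0, and unwinding, 1 = 3 − 1·2 = 3 − (5 − 1·3) = −5 + 2·3 = −5 + 2·(8 − 1·5) = 2·8 − 3·5 = 2·8 − 3·(13 − 1·8) = −3·13 + 5·8. Thus 8⁻¹ ≡ 5 (mod 13).
Multiplying by 5: t ≡ 5·12 = 60 ≡ 8 (mod 13).
Then x = 3 + 24·8 = 195.
Indeed 195 ≡ 3 (mod 24) and 195 ≡ 0 (mod 39).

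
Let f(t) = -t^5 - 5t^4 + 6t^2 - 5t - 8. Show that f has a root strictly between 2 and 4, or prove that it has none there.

f(2) = -106 and f(4) = -2236, both negative, so a sign-change argument is unavailable; we show f keeps this sign on the whole interval.
Shift to the endpoint 2: with t = 2 + u (0 < u < 2), one computes f(2 + u) = -u^5 - 15u^4 - 80u^3 - 194u^2 - 221u - 106.
All 6 nonzero coefficients of this polynomial in u are negative; hence for u > 0 the value is a sum of negative terms (the constant -106 among them).
Therefore f(t) < 0 throughout (2, 4), and f has no zero there.

f has no root in that interval.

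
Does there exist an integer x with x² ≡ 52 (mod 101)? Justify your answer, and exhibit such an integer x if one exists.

x = 70

Take x = 70. Then 70² = 4900 = 48·101 + 52, so 70² ≡ 52 (mod 101).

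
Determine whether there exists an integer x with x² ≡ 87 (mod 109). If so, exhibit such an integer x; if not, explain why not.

x = 95 works: 95² = 9025, and 9025 − 87 = 8938 = 82·109.

x = 95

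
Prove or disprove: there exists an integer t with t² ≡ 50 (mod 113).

Take t = 29. Then 29² = 841 = 7·113 + 50, so 29² ≡ 50 (mod 113).

t = 29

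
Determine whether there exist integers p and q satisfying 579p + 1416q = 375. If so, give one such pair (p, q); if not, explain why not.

gcd(579, 1416) = 3, and 3 divides 375, so integer solutions exist.
Dividing through by 3 reduces the equation to 193p + 472q = 125.
Dividing repeatedly: 472 = 2·193 + 86, 193 = 2·86 + 21, 86 = 4·21 + 2, 21 = 10·2 + 1, 2 = 2·1 + 0.
Working back up the chain: 1 = 21 − 10·2 = 21 − 10·(86 − 4·21) = −10·86 + 41·21 = −10·86 + 41·(193 − 2·86) = 41·193 − 92·86 = 41·193 − 92·(472 − 2·193) = −92·472 + 225·193. So 193·225 + 472·(-92) = 1.
Scaling by 125 gives the particular solution (p, q) = (28125, -11500).
Shifting by a multiple of (472, −193) keeps it a solution: p = 28125 − 59·472 = 277, q = -11500 + 59·193 = -113.
Indeed 579·277 + 1416·(-113) = 160383 − 160008 = 375.

p = 277, q = -113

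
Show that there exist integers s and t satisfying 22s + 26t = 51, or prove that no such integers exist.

There are no such integers.

gcd(22, 26) = 2, so every integer of the form 22s + 26t is a multiple of 2.
But 51 is not a multiple of 2 (it leaves remainder 1).
So the equation is unsolvable over ℤ.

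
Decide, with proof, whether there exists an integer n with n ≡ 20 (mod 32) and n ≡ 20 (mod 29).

Since 32 and 29 share no common factor, CRT says the pair of congruences has a solution (unique mod 928).
Any solution of the first congruence is n = 20 + 32t; substituting into the second, 32t ≡ 20 − 20 ≡ 0 (mod 29).
32 ≡ 3 (mod 29), so this reads 3t ≡ 0 (mod 29). t = 0 satisfies this.
With t = 0: n = 20 + 32·0 = 20.
Check: 20 mod 32 = 20, 20 mod 29 = 20. ✓

n = 20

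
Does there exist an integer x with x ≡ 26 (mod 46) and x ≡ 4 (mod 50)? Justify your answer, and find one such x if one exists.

x = 854

Here gcd(46, 50) = 2, and both 26 and 4 leave remainder 0 mod 2, so the system is consistent.
Write x = 26 + 46t. Then 46t ≡ 4 − 26 ≡ 28 (mod 50); dividing through by 2 gives 23t ≡ 14 (mod 25).
Invert 23 mod 25 by the Euclidean algorithm: 25 = 1·23 + 2, 23 = 11·2 + 1, 2 = 2·1 + 0; back-substituting, 1 = 23 − 11·2 = 23 − 11·(25 − 1·23) = −11·25 + 12·23. Hence 23·12 ≡ 1, so 23⁻¹ ≡ 12 (mod 25).
Multiplying by 12: t ≡ 12·14 = 168 ≡ 18 (mod 25).
Then x = 26 + 46·18 = 854.
Verify: 854 = 18·46 + 26 and 854 = 17·50 + 4. ✓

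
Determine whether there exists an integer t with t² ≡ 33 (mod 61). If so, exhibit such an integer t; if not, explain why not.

61 is prime, so by Euler's criterion 33 is a square mod 61 iff 33^((61−1)/2) = 33^30 ≡ 1 (mod 61).
Repeated squaring mod 61: 33^2 = 1089 ≡ 52; 33^4 ≡ 52² = 2704 ≡ 20; 33^8 ≡ 20² = 400 ≡ 34; 33^16 ≡ 34² = 1156 ≡ 58.
Since 30 = 16 + 8 + 4 + 2, 33^30 ≡ 58 · 34 · 20 · 52; multiplying out mod 61: 58·34 = 1972 ≡ 20, then 20·20 = 400 ≡ 34, then 34·52 = 1768 ≡ 60. Thus 33^30 ≡ 60 ≡ −1 (mod 61).
The value −1 means 33 is a non-residue modulo 61, so t² ≡ 33 (mod 61) is impossible.

There is no such integer.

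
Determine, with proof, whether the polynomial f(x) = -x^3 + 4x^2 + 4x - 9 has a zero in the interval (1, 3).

Yes, f has a root in the interval.

f(1) = -2 and f(3) = 12, which have opposite signs.
As a polynomial, f is continuous on every closed interval.
By the Intermediate Value Theorem, f takes the value 0 somewhere in the open interval.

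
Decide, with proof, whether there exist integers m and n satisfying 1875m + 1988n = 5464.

m = 1060, n = -997

Since gcd(1875, 1988) = 1, every integer is an integer combination of 1875 and 1988.
Run the Euclidean algorithm on 1988 and 1875: 1988 = 1·1875 + 113, 1875 = 16·113 + 67, 113 = 1·67 + 46, 67 = 1·46 + 21, 46 = 2·21 + 4, 21 = 5·4 + 1, 4 = 4·1 + 0.
Unwinding: 1 = 21 − 5·4 = 21 − 5·(46 − 2·21) = −5·46 + 11·21 = −5·46 + 11·(67 − 1·46) = 11·67 − 16·46 = 11·67 − 16·(113 − 1·67) = −16·113 + 27·67 = −16·113 + 27·(1875 − 16·113) = 27·1875 − 448·113 = 27·1875 − 448·(1988 − 1·1875) = −448·1988 + 475·1875, i.e. 1875·475 + 1988·(-448) = 1.
Scaling by 5464 gives the particular solution (m, n) = (2595400, -2447872).
Shifting by a multiple of (1988, −1875) keeps it a solution: m = 2595400 − 1305·1988 = 1060, n = -2447872 + 1305·1875 = -997.
Indeed 1875·1060 + 1988·(-997) = 1987500 − 1982036 = 5464.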